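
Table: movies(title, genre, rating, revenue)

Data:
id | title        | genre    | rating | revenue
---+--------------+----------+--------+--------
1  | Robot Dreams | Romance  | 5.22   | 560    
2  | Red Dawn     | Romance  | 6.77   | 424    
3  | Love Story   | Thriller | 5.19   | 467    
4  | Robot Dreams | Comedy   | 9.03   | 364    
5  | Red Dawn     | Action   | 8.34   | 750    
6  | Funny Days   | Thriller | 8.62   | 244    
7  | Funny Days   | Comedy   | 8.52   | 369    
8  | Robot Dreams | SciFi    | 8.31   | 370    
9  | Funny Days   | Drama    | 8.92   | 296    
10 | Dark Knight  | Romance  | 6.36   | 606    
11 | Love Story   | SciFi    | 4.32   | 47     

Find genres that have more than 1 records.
SELECT genre, COUNT(*) as cnt
FROM movies
GROUP BY genre
HAVING COUNT(*) > 1

Result:
  Comedy: 2
  Romance: 3
  SciFi: 2
  Thriller: 2

Note: HAVING filters groups after aggregation, WHERE filters rows before.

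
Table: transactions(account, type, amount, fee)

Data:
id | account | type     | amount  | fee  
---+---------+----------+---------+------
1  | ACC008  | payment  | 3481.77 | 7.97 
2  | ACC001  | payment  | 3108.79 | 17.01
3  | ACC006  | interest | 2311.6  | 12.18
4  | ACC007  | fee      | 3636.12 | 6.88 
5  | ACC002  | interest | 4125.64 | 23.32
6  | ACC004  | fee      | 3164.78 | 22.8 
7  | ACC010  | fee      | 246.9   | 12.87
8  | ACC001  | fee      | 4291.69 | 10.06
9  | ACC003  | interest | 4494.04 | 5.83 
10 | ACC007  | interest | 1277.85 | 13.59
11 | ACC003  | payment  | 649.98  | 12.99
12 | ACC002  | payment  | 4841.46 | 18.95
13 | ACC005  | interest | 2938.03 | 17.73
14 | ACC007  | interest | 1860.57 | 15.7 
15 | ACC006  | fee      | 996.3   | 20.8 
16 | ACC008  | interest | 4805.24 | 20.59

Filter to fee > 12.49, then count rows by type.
SELECT type, COUNT(*)
FROM transactions
WHERE fee > 12.49
GROUP BY type

Note: WHERE filters rows before grouping.

Result:
  fee: 3
  interest: 5
  payment: 3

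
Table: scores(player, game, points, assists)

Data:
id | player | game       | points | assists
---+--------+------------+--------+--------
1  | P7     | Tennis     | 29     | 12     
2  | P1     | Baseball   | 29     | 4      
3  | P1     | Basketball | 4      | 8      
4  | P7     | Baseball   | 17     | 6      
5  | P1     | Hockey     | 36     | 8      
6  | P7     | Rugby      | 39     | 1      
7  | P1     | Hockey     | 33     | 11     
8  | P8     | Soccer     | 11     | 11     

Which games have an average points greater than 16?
SELECT game, AVG(points)
FROM scores
GROUP BY game
HAVING AVG(points) > 16

Result:
  Baseball: avg=23.00
  Hockey: avg=34.50
  Rugby: avg=39.00
  Tennis: avg=29.00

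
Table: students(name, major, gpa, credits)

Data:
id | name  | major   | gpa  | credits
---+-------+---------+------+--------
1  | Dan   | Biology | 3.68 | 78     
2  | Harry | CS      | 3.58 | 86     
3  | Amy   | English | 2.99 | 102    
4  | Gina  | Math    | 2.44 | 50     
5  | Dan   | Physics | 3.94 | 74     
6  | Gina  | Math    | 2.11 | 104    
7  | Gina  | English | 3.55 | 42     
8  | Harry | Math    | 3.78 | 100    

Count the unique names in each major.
SELECT major, COUNT(DISTINCT name)
FROM students
GROUP BY major

Result:
  Biology: 1 distinct
  CS: 1 distinct
  English: 2 distinct
  Math: 2 distinct
  Physics: 1 distinct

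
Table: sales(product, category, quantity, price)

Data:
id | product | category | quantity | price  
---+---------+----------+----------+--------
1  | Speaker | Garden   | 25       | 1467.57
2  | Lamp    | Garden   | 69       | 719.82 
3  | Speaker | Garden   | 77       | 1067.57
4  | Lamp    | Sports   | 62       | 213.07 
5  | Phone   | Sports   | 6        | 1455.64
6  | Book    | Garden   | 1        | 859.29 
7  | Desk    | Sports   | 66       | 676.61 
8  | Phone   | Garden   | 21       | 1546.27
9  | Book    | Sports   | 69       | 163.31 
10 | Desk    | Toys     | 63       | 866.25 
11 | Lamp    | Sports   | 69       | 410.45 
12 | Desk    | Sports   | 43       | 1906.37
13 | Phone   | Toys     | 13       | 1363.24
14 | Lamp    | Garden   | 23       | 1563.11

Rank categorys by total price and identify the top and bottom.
SELECT category, SUM(price)
FROM sales
GROUP BY category
ORDER BY SUM(price)

All groups:
  Toys: 2229.49
  Sports: 4825.45
  Garden: 7223.63

Highest: Garden (7223.63)
Lowest: Toys (2229.49)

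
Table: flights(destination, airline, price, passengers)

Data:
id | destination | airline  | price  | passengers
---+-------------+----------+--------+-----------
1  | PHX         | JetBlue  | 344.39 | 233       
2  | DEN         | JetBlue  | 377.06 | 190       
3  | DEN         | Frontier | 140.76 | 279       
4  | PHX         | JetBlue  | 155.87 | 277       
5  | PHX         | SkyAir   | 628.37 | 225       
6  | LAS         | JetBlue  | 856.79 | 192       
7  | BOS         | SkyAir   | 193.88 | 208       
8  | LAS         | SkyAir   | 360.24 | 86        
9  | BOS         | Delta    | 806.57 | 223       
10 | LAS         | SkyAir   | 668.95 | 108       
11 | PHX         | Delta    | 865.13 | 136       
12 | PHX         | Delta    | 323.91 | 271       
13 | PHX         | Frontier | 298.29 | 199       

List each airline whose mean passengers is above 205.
SELECT airline, AVG(passengers)
FROM flights
GROUP BY airline
HAVING AVG(passengers) > 205

Result:
  Delta: avg=210.00
  Frontier: avg=239.00
  JetBlue: avg=223.00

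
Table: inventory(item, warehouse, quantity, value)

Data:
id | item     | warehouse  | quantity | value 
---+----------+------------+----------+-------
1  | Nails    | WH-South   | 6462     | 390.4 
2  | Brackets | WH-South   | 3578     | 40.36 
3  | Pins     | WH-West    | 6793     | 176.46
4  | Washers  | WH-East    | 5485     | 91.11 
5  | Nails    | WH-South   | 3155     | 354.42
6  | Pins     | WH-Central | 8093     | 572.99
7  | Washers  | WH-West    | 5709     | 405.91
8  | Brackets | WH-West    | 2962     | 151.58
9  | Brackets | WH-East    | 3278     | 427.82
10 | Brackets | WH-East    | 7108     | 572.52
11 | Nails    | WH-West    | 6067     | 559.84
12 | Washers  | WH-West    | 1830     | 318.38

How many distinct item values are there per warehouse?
SELECT warehouse, COUNT(DISTINCT item)
FROM inventory
GROUP BY warehouse

Result:
  WH-Central: 1 distinct
  WH-East: 2 distinct
  WH-South: 2 distinct
  WH-West: 4 distinct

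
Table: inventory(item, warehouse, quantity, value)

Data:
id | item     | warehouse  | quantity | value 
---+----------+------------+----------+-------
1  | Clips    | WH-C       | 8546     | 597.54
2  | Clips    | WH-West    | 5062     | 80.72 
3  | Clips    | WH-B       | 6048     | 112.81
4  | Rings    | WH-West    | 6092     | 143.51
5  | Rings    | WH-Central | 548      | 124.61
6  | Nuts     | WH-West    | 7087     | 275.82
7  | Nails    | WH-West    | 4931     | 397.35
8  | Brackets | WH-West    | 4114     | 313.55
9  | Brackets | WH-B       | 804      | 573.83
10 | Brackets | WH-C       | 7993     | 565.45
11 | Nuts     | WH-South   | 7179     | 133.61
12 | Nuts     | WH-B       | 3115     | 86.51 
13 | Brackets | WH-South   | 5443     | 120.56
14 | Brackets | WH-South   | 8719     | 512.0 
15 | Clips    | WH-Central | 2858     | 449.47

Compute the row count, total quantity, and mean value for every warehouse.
SELECT warehouse,
       COUNT(*) as cnt,
       SUM(quantity) as total_quantity,
       AVG(value) as avg_value
FROM inventory
GROUP BY warehouse

Result:
  WH-B: 3 records, 9967 total quantity, 257.72 avg value
  WH-C: 2 records, 16539 total quantity, 581.50 avg value
  WH-Central: 2 records, 3406 total quantity, 287.04 avg value
  WH-South: 3 records, 21341 total quantity, 255.39 avg value
  WH-West: 5 records, 27286 total quantity, 242.19 avg value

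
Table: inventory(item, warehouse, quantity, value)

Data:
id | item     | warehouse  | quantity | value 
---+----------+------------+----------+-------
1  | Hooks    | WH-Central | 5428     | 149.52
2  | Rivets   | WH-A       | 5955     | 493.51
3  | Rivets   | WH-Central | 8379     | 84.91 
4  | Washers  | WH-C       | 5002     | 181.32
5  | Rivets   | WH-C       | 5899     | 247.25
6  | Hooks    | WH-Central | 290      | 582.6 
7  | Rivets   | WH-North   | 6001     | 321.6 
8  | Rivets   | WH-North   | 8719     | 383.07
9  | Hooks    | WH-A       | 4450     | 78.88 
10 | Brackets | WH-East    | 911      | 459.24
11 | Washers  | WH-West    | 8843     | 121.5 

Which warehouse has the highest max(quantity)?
SELECT warehouse, MAX(quantity) as val
FROM inventory
GROUP BY warehouse
ORDER BY val DESC
LIMIT 1

Result: WH-West with max(quantity) = 8843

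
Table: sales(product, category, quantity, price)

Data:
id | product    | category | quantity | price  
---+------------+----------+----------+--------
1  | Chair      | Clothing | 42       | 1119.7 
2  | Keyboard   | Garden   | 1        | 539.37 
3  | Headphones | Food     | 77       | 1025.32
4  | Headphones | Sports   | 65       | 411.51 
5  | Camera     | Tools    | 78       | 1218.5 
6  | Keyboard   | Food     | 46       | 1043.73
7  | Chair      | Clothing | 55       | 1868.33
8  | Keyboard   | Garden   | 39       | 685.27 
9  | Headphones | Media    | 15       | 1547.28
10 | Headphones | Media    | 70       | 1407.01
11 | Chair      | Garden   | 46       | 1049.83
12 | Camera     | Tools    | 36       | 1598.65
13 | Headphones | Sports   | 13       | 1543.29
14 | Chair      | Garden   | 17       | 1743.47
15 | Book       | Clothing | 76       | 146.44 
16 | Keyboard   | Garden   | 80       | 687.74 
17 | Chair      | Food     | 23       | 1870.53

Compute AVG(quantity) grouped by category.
SELECT category, AVG(quantity) as result
FROM sales
GROUP BY category

Result:
  Clothing: 57.67
  Food: 48.67
  Garden: 36.60
  Media: 42.50
  Sports: 39.00
  Tools: 57.00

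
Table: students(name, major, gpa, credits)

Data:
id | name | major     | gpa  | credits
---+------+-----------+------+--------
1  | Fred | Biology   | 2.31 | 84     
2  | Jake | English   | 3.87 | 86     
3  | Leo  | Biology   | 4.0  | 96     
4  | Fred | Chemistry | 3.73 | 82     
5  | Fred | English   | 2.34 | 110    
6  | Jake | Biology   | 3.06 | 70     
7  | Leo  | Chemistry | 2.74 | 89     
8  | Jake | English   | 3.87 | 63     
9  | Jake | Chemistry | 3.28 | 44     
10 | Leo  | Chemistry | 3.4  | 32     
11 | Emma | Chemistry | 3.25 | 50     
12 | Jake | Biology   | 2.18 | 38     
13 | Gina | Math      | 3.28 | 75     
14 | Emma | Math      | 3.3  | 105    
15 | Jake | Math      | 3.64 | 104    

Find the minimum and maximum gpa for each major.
SELECT major, MIN(gpa), MAX(gpa)
FROM students
GROUP BY major

Result:
  Biology: min=2.18, max=4.00
  Chemistry: min=2.74, max=3.73
  English: min=2.34, max=3.87
  Math: min=3.28, max=3.64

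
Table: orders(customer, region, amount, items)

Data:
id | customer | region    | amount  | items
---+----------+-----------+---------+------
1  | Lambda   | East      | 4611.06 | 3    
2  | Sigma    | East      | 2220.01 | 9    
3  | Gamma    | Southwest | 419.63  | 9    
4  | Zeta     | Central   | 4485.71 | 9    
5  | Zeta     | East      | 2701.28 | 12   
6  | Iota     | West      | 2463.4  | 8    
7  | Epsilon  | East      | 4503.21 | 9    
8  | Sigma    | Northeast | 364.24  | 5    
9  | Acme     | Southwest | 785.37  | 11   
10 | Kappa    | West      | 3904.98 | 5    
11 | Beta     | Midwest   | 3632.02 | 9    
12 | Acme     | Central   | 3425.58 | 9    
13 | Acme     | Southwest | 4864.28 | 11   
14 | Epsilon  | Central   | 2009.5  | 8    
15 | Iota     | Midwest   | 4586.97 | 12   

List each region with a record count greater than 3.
SELECT region, COUNT(*) as cnt
FROM orders
GROUP BY region
HAVING COUNT(*) > 3

Result:
  East: 4

Note: HAVING filters groups after aggregation, WHERE filters rows before.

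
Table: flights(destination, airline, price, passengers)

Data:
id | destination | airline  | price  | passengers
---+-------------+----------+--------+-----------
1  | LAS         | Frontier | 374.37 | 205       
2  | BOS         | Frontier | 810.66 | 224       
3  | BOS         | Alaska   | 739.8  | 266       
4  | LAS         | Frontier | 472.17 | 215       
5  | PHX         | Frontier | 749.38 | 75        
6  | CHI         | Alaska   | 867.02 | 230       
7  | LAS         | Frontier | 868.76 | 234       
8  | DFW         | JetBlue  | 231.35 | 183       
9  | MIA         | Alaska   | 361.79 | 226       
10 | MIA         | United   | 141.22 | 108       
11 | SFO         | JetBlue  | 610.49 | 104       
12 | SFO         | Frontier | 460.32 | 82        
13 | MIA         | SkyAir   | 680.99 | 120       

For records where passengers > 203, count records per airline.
SELECT airline, COUNT(*)
FROM flights
WHERE passengers > 203
GROUP BY airline

Note: WHERE filters rows before grouping.

Result:
  Alaska: 3
  Frontier: 4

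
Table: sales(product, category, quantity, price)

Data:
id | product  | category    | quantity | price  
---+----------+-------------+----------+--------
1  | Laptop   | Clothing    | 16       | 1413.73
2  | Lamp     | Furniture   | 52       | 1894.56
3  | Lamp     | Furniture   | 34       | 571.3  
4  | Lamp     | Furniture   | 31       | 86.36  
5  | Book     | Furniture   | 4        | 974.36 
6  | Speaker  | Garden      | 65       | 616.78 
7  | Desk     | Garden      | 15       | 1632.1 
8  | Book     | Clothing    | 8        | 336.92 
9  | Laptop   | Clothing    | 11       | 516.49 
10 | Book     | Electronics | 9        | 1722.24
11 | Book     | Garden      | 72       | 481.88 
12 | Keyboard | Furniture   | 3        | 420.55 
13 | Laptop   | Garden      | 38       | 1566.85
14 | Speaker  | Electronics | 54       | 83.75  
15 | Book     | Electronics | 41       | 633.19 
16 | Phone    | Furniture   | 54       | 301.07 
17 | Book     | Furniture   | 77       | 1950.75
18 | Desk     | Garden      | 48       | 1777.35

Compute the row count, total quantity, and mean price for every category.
SELECT category,
       COUNT(*) as cnt,
       SUM(quantity) as total_quantity,
       AVG(price) as avg_price
FROM sales
GROUP BY category

Result:
  Clothing: 3 records, 35 total quantity, 755.71 avg price
  Electronics: 3 records, 104 total quantity, 813.06 avg price
  Furniture: 7 records, 255 total quantity, 885.56 avg price
  Garden: 5 records, 238 total quantity, 1214.99 avg price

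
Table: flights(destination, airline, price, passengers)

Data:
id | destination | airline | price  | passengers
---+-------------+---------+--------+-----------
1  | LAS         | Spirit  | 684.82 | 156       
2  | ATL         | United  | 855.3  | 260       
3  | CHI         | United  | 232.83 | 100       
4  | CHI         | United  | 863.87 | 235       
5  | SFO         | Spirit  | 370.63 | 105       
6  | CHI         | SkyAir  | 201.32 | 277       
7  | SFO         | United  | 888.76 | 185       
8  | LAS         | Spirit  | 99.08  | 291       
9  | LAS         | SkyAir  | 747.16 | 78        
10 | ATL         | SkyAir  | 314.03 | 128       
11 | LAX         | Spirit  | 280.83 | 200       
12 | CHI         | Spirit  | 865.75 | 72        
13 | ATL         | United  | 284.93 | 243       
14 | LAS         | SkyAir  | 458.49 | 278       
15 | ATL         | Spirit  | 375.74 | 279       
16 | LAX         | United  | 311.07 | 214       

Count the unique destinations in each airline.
SELECT airline, COUNT(DISTINCT destination)
FROM flights
GROUP BY airline

Result:
  SkyAir: 3 distinct
  Spirit: 5 distinct
  United: 4 distinct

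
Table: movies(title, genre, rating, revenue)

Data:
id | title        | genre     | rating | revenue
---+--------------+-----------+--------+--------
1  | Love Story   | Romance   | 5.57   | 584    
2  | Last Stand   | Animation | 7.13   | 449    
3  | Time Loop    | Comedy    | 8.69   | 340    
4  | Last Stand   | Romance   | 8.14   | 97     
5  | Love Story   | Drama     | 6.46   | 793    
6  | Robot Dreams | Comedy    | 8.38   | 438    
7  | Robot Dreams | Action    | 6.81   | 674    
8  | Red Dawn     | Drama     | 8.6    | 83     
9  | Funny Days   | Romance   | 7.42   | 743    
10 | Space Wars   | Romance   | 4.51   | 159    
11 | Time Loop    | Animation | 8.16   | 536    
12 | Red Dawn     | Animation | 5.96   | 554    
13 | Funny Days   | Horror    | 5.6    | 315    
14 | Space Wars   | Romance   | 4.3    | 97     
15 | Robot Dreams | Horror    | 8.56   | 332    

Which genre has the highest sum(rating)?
SELECT genre, SUM(rating) as val
FROM movies
GROUP BY genre
ORDER BY val DESC
LIMIT 1

Result: Romance with sum(rating) = 29.94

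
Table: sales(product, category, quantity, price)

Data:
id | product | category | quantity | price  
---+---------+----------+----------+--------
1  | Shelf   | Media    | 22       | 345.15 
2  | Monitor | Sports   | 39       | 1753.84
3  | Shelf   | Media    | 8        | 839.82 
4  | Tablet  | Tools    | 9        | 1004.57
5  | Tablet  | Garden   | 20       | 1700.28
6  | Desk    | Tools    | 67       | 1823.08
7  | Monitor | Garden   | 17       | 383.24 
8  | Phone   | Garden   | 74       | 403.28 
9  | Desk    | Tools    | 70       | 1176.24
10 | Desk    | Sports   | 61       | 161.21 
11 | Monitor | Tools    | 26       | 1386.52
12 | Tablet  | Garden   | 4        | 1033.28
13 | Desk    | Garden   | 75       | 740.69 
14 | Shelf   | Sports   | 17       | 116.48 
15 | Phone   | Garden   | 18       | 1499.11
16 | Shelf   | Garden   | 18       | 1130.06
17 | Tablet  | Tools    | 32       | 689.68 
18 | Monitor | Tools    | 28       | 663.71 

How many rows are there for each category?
SELECT category, COUNT(*) as count
FROM sales
GROUP BY category

Result:
  Garden: 7
  Media: 2
  Sports: 3
  Tools: 6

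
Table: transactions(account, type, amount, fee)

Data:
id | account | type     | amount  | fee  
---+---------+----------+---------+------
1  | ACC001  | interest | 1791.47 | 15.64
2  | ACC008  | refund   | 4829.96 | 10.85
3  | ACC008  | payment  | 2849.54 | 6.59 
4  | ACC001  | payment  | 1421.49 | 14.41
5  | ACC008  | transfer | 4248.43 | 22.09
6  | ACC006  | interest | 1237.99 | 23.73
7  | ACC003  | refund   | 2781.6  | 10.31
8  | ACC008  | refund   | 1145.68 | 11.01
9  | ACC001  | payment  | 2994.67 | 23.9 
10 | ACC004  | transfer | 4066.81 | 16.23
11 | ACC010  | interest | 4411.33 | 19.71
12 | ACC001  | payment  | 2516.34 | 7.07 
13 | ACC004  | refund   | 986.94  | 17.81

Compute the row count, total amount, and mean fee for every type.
SELECT type,
       COUNT(*) as cnt,
       SUM(amount) as total_amount,
       AVG(fee) as avg_fee
FROM transactions
GROUP BY type

Result:
  interest: 3 records, 7440.79 total amount, 19.69 avg fee
  payment: 4 records, 9782.04 total amount, 12.99 avg fee
  refund: 4 records, 9744.18 total amount, 12.50 avg fee
  transfer: 2 records, 8315.24 total amount, 19.16 avg fee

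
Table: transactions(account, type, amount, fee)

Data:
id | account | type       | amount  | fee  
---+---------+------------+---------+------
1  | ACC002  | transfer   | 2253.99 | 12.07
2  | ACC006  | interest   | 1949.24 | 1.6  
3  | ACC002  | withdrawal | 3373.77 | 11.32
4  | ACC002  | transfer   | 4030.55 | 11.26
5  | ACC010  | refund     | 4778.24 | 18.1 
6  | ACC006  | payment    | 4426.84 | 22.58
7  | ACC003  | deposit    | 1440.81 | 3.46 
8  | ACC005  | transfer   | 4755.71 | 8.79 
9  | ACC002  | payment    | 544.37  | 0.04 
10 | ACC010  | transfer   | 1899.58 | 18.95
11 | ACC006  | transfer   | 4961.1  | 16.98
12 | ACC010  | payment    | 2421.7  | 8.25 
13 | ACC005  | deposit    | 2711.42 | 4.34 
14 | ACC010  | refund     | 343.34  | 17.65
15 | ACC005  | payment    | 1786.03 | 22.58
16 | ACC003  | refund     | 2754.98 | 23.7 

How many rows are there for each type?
SELECT type, COUNT(*) as count
FROM transactions
GROUP BY type

Result:
  deposit: 2
  interest: 1
  payment: 4
  refund: 3
  transfer: 5
  withdrawal: 1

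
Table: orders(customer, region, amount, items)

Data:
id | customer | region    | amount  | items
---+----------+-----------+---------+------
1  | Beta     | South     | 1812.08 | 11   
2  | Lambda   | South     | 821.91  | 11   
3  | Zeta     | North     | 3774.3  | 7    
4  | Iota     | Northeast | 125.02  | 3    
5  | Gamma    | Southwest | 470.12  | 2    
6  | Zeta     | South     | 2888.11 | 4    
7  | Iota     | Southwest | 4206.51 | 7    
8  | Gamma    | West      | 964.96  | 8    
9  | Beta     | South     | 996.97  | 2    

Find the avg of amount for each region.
SELECT region, AVG(amount) as result
FROM orders
GROUP BY region

Result:
  North: 3774.30
  Northeast: 125.02
  South: 1629.77
  Southwest: 2338.32
  West: 964.96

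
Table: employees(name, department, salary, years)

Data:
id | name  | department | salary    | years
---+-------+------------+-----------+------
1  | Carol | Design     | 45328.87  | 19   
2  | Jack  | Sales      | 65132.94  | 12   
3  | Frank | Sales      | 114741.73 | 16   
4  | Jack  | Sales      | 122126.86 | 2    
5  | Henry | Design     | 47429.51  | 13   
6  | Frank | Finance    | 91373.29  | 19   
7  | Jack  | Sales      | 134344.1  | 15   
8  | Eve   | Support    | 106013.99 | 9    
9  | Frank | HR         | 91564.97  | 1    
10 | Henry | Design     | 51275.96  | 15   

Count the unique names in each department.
SELECT department, COUNT(DISTINCT name)
FROM employees
GROUP BY department

Result:
  Design: 2 distinct
  Finance: 1 distinct
  HR: 1 distinct
  Sales: 2 distinct
  Support: 1 distinct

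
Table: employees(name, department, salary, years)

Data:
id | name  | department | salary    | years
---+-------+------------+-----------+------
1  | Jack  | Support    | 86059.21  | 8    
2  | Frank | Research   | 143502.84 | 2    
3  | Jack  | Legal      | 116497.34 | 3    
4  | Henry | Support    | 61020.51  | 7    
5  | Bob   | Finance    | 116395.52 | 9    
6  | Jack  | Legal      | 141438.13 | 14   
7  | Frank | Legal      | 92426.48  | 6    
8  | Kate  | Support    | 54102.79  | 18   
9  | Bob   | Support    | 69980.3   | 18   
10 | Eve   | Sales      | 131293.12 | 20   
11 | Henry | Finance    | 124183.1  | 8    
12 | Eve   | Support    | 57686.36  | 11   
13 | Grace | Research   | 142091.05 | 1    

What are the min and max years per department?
SELECT department, MIN(years), MAX(years)
FROM employees
GROUP BY department

Result:
  Finance: min=8, max=9
  Legal: min=3, max=14
  Research: min=1, max=2
  Sales: min=20, max=20
  Support: min=7, max=18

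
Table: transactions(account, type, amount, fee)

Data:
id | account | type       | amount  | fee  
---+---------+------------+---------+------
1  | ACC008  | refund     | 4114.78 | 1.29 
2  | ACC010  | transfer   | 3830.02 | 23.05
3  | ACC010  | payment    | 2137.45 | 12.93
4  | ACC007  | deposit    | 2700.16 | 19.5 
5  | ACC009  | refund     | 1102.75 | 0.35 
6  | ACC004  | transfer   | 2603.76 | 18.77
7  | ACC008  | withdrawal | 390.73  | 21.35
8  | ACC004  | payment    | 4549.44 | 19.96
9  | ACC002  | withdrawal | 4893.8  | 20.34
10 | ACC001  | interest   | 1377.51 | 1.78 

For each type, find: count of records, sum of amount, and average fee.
SELECT type,
       COUNT(*) as cnt,
       SUM(amount) as total_amount,
       AVG(fee) as avg_fee
FROM transactions
GROUP BY type

Result:
  deposit: 1 records, 2700.16 total amount, 19.50 avg fee
  interest: 1 records, 1377.51 total amount, 1.78 avg fee
  payment: 2 records, 6686.89 total amount, 16.45 avg fee
  refund: 2 records, 5217.53 total amount, 0.82 avg fee
  transfer: 2 records, 6433.78 total amount, 20.91 avg fee
  withdrawal: 2 records, 5284.53 total amount, 20.85 avg fee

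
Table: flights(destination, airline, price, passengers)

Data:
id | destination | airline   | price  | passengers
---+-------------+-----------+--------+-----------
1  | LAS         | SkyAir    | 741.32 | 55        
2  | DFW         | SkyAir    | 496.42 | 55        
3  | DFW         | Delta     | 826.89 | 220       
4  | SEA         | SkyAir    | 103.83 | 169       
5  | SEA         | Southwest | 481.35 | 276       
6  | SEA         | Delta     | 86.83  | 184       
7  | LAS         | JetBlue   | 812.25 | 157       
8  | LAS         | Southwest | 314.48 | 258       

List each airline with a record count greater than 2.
SELECT airline, COUNT(*) as cnt
FROM flights
GROUP BY airline
HAVING COUNT(*) > 2

Result:
  SkyAir: 3

Note: HAVING filters groups after aggregation, WHERE filters rows before.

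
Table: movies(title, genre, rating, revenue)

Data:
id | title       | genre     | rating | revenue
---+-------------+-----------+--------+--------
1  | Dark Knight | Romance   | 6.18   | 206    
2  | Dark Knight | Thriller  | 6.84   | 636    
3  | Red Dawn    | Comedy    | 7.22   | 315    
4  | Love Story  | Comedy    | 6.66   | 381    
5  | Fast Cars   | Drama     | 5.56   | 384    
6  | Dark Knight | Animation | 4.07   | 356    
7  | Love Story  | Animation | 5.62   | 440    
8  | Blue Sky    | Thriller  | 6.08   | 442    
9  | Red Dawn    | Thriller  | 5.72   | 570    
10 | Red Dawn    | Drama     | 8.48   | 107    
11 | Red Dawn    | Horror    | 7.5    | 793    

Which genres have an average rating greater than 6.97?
SELECT genre, AVG(rating)
FROM movies
GROUP BY genre
HAVING AVG(rating) > 6.97

Result:
  Drama: avg=7.02
  Horror: avg=7.50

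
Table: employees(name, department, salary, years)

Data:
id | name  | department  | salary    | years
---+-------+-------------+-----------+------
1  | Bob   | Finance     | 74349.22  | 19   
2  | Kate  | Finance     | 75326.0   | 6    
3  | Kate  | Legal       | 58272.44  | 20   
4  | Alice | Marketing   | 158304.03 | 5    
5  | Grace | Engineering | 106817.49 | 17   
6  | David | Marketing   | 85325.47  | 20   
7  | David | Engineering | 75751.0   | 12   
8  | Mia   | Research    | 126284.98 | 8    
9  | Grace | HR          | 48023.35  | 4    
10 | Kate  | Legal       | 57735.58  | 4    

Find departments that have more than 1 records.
SELECT department, COUNT(*) as cnt
FROM employees
GROUP BY department
HAVING COUNT(*) > 1

Result:
  Engineering: 2
  Finance: 2
  Legal: 2
  Marketing: 2

Note: HAVING filters groups after aggregation, WHERE filters rows before.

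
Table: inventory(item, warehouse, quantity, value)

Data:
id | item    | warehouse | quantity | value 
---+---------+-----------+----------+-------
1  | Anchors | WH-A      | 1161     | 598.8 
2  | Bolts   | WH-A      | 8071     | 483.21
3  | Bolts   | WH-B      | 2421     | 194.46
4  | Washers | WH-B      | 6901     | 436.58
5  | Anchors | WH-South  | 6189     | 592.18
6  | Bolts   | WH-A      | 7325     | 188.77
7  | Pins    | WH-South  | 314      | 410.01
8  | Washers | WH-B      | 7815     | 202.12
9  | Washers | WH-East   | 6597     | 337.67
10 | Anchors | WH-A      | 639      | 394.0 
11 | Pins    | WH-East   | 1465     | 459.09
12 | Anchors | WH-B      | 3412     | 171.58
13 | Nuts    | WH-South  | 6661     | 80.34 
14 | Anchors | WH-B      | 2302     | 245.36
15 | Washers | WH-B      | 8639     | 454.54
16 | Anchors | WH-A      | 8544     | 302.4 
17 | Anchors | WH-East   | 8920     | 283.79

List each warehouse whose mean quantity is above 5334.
SELECT warehouse, AVG(quantity)
FROM inventory
GROUP BY warehouse
HAVING AVG(quantity) > 5334

Result:
  WH-East: avg=5660.67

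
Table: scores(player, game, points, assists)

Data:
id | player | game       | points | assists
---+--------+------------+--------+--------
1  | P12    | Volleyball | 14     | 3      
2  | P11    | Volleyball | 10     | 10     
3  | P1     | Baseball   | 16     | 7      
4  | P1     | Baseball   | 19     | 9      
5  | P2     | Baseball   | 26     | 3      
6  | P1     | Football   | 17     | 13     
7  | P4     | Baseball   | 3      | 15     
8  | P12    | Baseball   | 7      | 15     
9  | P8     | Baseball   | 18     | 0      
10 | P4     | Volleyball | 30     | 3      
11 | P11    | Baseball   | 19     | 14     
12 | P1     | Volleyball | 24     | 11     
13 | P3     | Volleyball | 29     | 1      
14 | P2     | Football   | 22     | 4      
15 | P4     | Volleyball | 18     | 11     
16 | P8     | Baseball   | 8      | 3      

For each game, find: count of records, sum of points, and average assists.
SELECT game,
       COUNT(*) as cnt,
       SUM(points) as total_points,
       AVG(assists) as avg_assists
FROM scores
GROUP BY game

Result:
  Baseball: 8 records, 116 total points, 8.25 avg assists
  Football: 2 records, 39 total points, 8.50 avg assists
  Volleyball: 6 records, 125 total points, 6.50 avg assists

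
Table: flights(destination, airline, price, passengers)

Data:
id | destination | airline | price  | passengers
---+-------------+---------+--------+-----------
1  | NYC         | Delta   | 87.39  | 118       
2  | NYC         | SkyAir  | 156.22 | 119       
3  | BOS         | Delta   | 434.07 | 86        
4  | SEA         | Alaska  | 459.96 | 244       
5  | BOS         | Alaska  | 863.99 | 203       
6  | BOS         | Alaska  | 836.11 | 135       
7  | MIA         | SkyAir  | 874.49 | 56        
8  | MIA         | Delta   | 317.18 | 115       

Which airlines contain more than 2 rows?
SELECT airline, COUNT(*) as cnt
FROM flights
GROUP BY airline
HAVING COUNT(*) > 2

Result:
  Alaska: 3
  Delta: 3

Note: HAVING filters groups after aggregation, WHERE filters rows before.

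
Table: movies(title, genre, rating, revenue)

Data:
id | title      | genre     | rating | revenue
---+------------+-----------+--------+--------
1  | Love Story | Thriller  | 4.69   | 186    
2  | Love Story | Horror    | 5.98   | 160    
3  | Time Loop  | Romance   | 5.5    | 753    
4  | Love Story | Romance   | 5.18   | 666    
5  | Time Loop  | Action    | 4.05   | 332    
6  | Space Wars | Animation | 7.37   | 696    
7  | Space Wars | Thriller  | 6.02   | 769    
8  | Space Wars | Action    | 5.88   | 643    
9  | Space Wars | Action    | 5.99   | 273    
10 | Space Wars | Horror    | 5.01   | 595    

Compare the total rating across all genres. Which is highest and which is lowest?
SELECT genre, SUM(rating)
FROM movies
GROUP BY genre
ORDER BY SUM(rating)

All groups:
  Animation: 7.37
  Romance: 10.68
  Thriller: 10.71
  Horror: 10.99
  Action: 15.92

Highest: Action (15.92)
Lowest: Animation (7.37)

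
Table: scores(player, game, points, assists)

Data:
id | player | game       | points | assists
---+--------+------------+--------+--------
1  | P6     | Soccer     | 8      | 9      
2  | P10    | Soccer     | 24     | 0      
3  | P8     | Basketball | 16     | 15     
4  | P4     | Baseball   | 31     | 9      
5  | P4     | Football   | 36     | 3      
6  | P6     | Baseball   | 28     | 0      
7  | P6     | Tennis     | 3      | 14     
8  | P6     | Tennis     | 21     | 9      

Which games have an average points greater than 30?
SELECT game, AVG(points)
FROM scores
GROUP BY game
HAVING AVG(points) > 30

Result:
  Football: avg=36.00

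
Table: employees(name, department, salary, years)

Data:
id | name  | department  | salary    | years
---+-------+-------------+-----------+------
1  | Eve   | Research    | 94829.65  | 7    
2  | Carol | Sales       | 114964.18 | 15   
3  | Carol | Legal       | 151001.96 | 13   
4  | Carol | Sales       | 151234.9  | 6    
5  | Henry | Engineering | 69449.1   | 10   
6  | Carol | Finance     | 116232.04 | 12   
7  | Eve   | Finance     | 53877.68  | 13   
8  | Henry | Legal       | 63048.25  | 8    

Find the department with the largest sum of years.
SELECT department, SUM(years) as val
FROM employees
GROUP BY department
ORDER BY val DESC
LIMIT 1

Result: Finance with sum(years) = 25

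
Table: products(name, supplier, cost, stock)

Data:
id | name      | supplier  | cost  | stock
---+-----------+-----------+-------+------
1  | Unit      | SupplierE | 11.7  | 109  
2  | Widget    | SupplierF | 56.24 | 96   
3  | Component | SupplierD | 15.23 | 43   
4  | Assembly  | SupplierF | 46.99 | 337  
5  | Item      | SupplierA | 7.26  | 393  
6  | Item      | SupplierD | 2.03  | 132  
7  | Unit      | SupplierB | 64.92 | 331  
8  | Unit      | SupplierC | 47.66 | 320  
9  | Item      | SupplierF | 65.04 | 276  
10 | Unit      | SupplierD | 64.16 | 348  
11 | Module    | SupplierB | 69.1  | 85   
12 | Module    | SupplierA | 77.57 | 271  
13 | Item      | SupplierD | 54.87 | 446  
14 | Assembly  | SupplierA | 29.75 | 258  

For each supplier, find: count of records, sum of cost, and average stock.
SELECT supplier,
       COUNT(*) as cnt,
       SUM(cost) as total_cost,
       AVG(stock) as avg_stock
FROM products
GROUP BY supplier

Result:
  SupplierA: 3 records, 114.58 total cost, 307.33 avg stock
  SupplierB: 2 records, 134.02 total cost, 208.00 avg stock
  SupplierC: 1 records, 47.66 total cost, 320.00 avg stock
  SupplierD: 4 records, 136.29 total cost, 242.25 avg stock
  SupplierE: 1 records, 11.70 total cost, 109.00 avg stock
  SupplierF: 3 records, 168.27 total cost, 236.33 avg stock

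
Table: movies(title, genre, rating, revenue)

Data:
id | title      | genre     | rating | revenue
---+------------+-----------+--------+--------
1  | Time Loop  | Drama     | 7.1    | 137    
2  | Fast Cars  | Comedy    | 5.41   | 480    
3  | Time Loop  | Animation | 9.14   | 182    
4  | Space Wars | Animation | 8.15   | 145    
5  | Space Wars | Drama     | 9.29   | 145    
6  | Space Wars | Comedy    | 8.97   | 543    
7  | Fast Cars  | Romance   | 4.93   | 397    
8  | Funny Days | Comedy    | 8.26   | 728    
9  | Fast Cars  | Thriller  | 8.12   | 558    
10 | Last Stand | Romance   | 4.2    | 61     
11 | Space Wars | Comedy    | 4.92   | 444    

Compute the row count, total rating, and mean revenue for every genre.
SELECT genre,
       COUNT(*) as cnt,
       SUM(rating) as total_rating,
       AVG(revenue) as avg_revenue
FROM movies
GROUP BY genre

Result:
  Animation: 2 records, 17.29 total rating, 163.50 avg revenue
  Comedy: 4 records, 27.56 total rating, 548.75 avg revenue
  Drama: 2 records, 16.39 total rating, 141.00 avg revenue
  Romance: 2 records, 9.13 total rating, 229.00 avg revenue
  Thriller: 1 records, 8.12 total rating, 558.00 avg revenue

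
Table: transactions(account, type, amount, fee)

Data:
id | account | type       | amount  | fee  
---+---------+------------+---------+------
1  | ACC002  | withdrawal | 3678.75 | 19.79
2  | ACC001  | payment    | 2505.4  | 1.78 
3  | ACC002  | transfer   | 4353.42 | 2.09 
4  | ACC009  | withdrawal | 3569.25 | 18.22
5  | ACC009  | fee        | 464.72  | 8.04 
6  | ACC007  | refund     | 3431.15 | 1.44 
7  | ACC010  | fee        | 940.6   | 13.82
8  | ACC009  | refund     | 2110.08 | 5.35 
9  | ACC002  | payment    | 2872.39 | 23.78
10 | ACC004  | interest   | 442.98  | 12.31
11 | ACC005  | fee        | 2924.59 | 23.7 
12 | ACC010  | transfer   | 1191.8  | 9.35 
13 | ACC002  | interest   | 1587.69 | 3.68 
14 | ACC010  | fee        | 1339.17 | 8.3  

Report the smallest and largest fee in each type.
SELECT type, MIN(fee), MAX(fee)
FROM transactions
GROUP BY type

Result:
  fee: min=8.04, max=23.70
  interest: min=3.68, max=12.31
  payment: min=1.78, max=23.78
  refund: min=1.44, max=5.35
  transfer: min=2.09, max=9.35
  withdrawal: min=18.22, max=19.79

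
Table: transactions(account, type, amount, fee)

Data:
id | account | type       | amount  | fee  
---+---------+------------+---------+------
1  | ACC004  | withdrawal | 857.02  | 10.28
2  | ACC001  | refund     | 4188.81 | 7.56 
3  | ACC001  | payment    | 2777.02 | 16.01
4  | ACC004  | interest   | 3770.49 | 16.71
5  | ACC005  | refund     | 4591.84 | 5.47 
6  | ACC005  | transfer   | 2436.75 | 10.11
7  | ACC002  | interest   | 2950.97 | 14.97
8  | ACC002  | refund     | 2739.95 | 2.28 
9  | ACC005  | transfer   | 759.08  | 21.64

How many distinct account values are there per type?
SELECT type, COUNT(DISTINCT account)
FROM transactions
GROUP BY type

Result:
  interest: 2 distinct
  payment: 1 distinct
  refund: 3 distinct
  transfer: 1 distinct
  withdrawal: 1 distinct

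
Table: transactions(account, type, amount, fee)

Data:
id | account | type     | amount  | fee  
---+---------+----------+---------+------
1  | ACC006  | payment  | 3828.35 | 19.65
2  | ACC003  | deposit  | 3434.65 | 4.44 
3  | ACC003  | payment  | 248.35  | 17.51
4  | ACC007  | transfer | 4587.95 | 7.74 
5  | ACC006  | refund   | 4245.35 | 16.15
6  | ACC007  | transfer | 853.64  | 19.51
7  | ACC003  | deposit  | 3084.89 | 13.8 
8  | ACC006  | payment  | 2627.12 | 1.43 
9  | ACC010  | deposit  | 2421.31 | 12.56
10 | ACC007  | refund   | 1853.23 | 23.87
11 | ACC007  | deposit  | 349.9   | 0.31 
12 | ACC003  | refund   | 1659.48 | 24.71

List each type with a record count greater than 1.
SELECT type, COUNT(*) as cnt
FROM transactions
GROUP BY type
HAVING COUNT(*) > 1

Result:
  deposit: 4
  payment: 3
  refund: 3
  transfer: 2

Note: HAVING filters groups after aggregation, WHERE filters rows before.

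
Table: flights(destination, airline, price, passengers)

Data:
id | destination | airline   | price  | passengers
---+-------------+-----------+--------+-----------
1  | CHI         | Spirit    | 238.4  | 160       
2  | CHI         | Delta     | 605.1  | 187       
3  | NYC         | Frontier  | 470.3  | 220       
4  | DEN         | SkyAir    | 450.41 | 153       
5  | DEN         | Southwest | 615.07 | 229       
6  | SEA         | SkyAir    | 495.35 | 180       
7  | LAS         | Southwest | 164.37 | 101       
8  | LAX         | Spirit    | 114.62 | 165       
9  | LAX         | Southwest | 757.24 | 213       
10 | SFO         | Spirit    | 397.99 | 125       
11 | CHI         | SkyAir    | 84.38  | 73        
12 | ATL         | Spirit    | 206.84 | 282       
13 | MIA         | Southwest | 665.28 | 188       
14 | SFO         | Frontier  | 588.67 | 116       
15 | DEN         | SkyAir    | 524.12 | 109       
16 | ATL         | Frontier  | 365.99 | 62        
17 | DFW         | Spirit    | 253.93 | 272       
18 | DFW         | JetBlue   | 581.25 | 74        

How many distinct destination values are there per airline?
SELECT airline, COUNT(DISTINCT destination)
FROM flights
GROUP BY airline

Result:
  Delta: 1 distinct
  Frontier: 3 distinct
  JetBlue: 1 distinct
  SkyAir: 3 distinct
  Southwest: 4 distinct
  Spirit: 5 distinct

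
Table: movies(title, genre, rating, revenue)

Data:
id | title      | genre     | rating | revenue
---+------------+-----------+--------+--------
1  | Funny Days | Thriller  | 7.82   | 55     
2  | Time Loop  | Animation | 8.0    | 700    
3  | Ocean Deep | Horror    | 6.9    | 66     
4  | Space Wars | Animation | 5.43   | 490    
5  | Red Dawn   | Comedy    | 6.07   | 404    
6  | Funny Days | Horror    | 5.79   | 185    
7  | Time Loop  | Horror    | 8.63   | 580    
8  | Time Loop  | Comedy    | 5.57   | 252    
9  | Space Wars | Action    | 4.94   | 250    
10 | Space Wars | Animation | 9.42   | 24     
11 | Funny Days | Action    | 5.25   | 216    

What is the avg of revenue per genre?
SELECT genre, AVG(revenue) as result
FROM movies
GROUP BY genre

Result:
  Action: 233.00
  Animation: 404.67
  Comedy: 328.00
  Horror: 277.00
  Thriller: 55.00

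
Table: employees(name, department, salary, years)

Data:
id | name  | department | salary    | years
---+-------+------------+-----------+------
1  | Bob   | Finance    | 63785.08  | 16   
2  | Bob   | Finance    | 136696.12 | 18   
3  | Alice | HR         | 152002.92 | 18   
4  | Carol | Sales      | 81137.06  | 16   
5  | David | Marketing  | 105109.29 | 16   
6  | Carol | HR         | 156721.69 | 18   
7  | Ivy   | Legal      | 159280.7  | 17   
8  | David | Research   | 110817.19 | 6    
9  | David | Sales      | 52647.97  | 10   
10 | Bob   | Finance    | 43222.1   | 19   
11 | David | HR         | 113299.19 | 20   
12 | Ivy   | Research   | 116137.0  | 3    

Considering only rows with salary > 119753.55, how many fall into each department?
SELECT department, COUNT(*)
FROM employees
WHERE salary > 119753.55
GROUP BY department

Note: WHERE filters rows before grouping.

Result:
  Finance: 1
  HR: 2
  Legal: 1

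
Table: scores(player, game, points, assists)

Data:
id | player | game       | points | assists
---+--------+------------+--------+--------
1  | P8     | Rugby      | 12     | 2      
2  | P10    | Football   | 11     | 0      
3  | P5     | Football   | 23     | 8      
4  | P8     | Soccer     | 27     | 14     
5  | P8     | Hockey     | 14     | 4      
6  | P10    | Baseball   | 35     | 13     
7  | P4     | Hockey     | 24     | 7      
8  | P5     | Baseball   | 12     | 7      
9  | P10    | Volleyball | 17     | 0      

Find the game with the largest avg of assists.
SELECT game, AVG(assists) as val
FROM scores
GROUP BY game
ORDER BY val DESC
LIMIT 1

Result: Soccer with avg(assists) = 14.00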